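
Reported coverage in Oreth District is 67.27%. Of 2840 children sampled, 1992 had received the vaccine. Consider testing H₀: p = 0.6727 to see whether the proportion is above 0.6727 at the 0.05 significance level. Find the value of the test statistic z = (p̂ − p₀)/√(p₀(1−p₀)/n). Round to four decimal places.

p̂ = 1992/2840 ≈ 0.7014085.
Under H₀, SE = √(0.6727·0.3273/2840) = √(7.75263e-05) = 0.0088049.
z = (0.7014085 − 0.6727)/0.0088049 = 0.0287085/0.0088049 = 3.2605.
p-value = P(Z > 3.261) ≈ 0.0006, so at α = 0.05 we reject H₀.

z = 3.2605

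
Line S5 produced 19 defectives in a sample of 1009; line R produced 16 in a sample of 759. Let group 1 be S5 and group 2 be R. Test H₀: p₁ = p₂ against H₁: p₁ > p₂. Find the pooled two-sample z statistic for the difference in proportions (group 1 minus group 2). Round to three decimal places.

z = -0.336

p̂₁ = 19/1009 = 0.01883, p̂₂ = 16/759 = 0.02108.
Pooled p̂ = (19+16)/(1009+759) = 35/1768 = 0.01980.
SE = √(0.0194045 × 0.0023086) = 0.00669.
z = (0.01883 − 0.02108)/0.00669 = -0.00225/0.00669 = -0.336.
p-value = P(Z > -0.336) ≈ 0.6316.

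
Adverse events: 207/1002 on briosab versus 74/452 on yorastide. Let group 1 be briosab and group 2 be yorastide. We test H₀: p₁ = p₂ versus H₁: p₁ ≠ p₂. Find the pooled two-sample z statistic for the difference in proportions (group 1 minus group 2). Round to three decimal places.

p̂₁ = 207/1002 ≈ 0.20659, p̂₂ = 74/452 ≈ 0.16372.
Pooled p̂ = (207+74)/(1002+452) = 281/1454 = 0.19326.
SE = √(0.155911 × 0.00321039) = 0.02237.
z = (0.20659 − 0.16372)/0.02237 = 0.04287/0.02237 = 1.916.
p-value = 2·P(Z > 1.916) ≈ 0.0553.

z = 1.916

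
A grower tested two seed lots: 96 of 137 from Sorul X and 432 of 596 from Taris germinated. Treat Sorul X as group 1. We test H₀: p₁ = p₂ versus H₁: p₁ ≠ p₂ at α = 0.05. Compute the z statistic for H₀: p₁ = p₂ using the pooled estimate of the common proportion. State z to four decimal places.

p̂₁ = 96/137 ≈ 0.700730, p̂₂ = 432/596 ≈ 0.724832.
Pooled p̂ = (96+432)/(137+596) = 528/733 = 0.720327.
SE = √(0.201456 × 0.00897712) = 0.042526.
z = (0.700730 − 0.724832)/0.042526 = -0.024102/0.042526 = -0.5668.
Two-sided p-value ≈ 2·Φ(−0.567) = 0.5709. With α = 0.05, fail to reject H₀.

z = -0.5668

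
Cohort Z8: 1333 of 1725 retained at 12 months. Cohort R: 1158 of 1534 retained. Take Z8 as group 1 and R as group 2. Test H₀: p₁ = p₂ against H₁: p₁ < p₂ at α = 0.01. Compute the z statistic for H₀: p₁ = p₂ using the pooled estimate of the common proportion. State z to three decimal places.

p̂₁ = 1333/1725 = 0.77275, p̂₂ = 1158/1534 = 0.75489.
Pooled p̂ = (1333+1158)/(1725+1534) = 2491/3259 = 0.76434.
SE = √(0.180122 × 0.0012316) = 0.01489.
z = (0.77275 − 0.75489)/0.01489 = 0.01786/0.01489 = 1.199.
p-value = P(Z < 1.199) ≈ 0.8848, so at α = 0.01 we fail to reject H₀.

z = 1.199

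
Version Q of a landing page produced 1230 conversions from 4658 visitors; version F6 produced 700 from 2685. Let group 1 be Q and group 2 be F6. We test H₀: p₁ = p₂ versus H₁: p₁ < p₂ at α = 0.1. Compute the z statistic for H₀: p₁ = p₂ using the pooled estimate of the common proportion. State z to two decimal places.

z = 0.31

p̂₁ = 1230/4658 = 0.26406, p̂₂ = 700/2685 = 0.26071.
Pooled p̂ = (1230+700)/(4658+2685) = 1930/7343 = 0.26284.
SE = √(p̂(1−p̂)(1/n₁+1/n₂)) = √(0.26284·0.73716·0.000587124) = √(0.000113757) = 0.01067.
z = (0.26406 − 0.26071)/0.01067 = 0.00335/0.01067 = 0.31.
p-value = P(Z < 0.314) ≈ 0.6234; since p > α = 0.1, fail to reject H₀.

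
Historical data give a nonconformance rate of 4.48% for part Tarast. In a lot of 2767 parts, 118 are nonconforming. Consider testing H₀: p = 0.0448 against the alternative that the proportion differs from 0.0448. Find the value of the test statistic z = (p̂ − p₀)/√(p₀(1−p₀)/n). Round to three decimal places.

p̂ = 118/2767 ≈ 0.042645.
SE = √(p₀(1−p₀)/n) = √(0.042793/2767) = 0.003933.
z = (0.042645 − 0.0448)/0.003933 = -0.002155/0.003933 = -0.548.

z = -0.548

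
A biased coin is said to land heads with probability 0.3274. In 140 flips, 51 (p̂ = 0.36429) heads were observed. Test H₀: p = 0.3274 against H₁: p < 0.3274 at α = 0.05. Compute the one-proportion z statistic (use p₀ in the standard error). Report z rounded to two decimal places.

z = 0.93

p̂ = 51/140 ≈ 0.3643.
SE = √(p₀(1−p₀)/n) = √(0.22021/140) = 0.0397.
z = (0.3643 − 0.3274)/0.0397 = 0.0369/0.0397 = 0.93.
p-value = P(Z < 0.930) ≈ 0.8238. With α = 0.05, fail to reject H₀.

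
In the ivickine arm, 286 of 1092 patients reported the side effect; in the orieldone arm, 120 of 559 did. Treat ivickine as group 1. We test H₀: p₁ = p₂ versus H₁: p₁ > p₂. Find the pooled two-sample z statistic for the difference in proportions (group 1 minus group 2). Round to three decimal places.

p̂₁ = 286/1092 = 0.261905, p̂₂ = 120/559 = 0.214669.
Pooled p̂ = (286+120)/(1092+559) = 406/1651 = 0.245912.
SE = √(0.185439 × 0.00270466) = 0.022395.
z = (0.261905 − 0.214669)/0.022395 = 0.047236/0.022395 = 2.109.

z = 2.109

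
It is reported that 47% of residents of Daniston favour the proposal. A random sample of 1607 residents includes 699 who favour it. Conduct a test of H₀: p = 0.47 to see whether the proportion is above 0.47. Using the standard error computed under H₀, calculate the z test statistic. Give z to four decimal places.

p̂ = 699/1607 = 0.4349720.
Under H₀, SE = √(0.47·0.53/1607) = √(0.000155009) = 0.0124503.
z = (0.4349720 − 0.47)/0.0124503 = -0.0350280/0.0124503 = -2.8134.
p-value = P(Z > -2.813) ≈ 0.9975.

z = -2.8134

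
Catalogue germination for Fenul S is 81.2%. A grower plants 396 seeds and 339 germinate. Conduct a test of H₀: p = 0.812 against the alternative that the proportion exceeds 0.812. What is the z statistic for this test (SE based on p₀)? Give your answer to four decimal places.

p̂ = 339/396 = 0.856061.
SE = √(p₀(1−p₀)/n) = √(0.15266/396) = 0.019634.
z = (0.856061 − 0.812)/0.019634 = 0.044061/0.019634 = 2.2441.

z = 2.2441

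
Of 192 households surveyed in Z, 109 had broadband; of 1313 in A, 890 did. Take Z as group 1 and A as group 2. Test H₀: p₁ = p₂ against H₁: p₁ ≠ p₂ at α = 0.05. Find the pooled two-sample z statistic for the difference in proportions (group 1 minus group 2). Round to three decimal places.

p̂₁ = 109/192 = 0.56771, p̂₂ = 890/1313 = 0.67784.
Pooled p̂ = (109+890)/(192+1313) = 999/1505 = 0.66379.
SE = √(0.223174 × 0.00596995) = 0.03650.
z = (0.56771 − 0.67784)/0.03650 = -0.11013/0.03650 = -3.017.
p-value = 2·P(Z > 3.017) ≈ 0.0026. With α = 0.05, reject H₀.

z = -3.017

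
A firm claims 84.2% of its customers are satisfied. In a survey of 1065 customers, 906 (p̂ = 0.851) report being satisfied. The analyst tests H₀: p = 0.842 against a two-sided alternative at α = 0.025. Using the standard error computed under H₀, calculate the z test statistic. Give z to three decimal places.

p̂ = 906/1065 ≈ 0.850704.
SE = √(p₀(1−p₀)/n) = √(0.13304/1065) = 0.011177.
z = (0.850704 − 0.842)/0.011177 = 0.008704/0.011177 = 0.779.
p-value = 2·P(Z > 0.779) ≈ 0.4361. With α = 0.025, fail to reject H₀.

z = 0.779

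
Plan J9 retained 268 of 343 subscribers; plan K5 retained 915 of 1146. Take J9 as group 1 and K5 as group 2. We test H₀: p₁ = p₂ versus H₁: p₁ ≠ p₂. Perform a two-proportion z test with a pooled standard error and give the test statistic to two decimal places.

z = -0.69

p̂₁ = 268/343 = 0.7813, p̂₂ = 915/1146 = 0.7984.
Pooled p̂ = (268+915)/(343+1146) = 1183/1489 = 0.7945.
SE = √(p̂(1−p̂)(1/n₁+1/n₂)) = √(0.7945·0.2055·0.00378805) = √(0.00061849) = 0.0249.
z = (0.7813 − 0.7984)/0.0249 = -0.0171/0.0249 = -0.69.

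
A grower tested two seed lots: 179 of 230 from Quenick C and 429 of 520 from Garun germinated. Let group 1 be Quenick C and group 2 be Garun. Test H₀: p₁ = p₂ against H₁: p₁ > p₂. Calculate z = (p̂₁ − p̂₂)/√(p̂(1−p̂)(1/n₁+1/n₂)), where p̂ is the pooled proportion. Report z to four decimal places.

p̂₁ = 179/230 ≈ 0.778261, p̂₂ = 429/520 ≈ 0.825000.
Pooled p̂ = (179+429)/(230+520) = 608/750 = 0.810667.
SE = √(p̂(1−p̂)(1/n₁+1/n₂)) = √(0.810667·0.189333·0.0062709) = √(0.000962497) = 0.031024.
z = (0.778261 − 0.825000)/0.031024 = -0.046739/0.031024 = -1.5065.

z = -1.5065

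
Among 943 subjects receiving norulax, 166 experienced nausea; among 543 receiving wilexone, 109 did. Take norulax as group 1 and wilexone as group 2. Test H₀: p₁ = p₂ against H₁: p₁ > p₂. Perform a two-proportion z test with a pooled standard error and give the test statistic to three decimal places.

z = -1.181

p̂₁ = 166/943 = 0.17603, p̂₂ = 109/543 = 0.20074.
Pooled p̂ = (166+109)/(943+543) = 275/1486 = 0.18506.
SE = √(p̂(1−p̂)(1/n₁+1/n₂)) = √(0.18506·0.81494·0.00290207) = √(0.00043767) = 0.02092.
z = (0.17603 − 0.20074)/0.02092 = -0.02471/0.02092 = -1.181.
p-value = P(Z > -1.181) ≈ 0.8812.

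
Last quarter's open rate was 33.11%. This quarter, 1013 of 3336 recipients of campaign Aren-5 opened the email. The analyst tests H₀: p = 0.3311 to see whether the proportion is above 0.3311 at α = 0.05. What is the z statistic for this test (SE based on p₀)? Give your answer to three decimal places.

p̂ = 1013/3336 ≈ 0.303657.
SE = √(p₀(1−p₀)/n) = √(0.22147/3336) = 0.008148.
z = (0.303657 − 0.3311)/0.008148 = -0.027443/0.008148 = -3.368.
p-value = P(Z > -3.368) ≈ 0.9996. With α = 0.05, fail to reject H₀.

z = -3.368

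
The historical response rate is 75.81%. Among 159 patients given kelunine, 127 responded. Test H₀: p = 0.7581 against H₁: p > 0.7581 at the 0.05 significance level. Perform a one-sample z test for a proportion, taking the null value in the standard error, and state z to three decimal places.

p̂ = 127/159 ≈ 0.79874.
SE = √(p₀(1−p₀)/n) = √(0.18338/159) = 0.03396.
z = (0.79874 − 0.7581)/0.03396 = 0.04064/0.03396 = 1.197.
p-value = P(Z > 1.197) ≈ 0.1157; since p > α = 0.05, fail to reject H₀.

z = 1.197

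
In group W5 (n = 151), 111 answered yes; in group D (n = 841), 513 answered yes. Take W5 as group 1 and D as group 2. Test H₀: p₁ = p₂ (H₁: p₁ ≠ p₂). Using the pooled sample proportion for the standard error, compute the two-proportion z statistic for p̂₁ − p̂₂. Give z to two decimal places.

p̂₁ = 111/151 = 0.7351, p̂₂ = 513/841 = 0.6100.
Pooled p̂ = (111+513)/(151+841) = 624/992 = 0.6290.
SE = √(0.233351 × 0.00781158) = 0.0427.
z = (0.7351 − 0.6100)/0.0427 = 0.1251/0.0427 = 2.93.

z = 2.93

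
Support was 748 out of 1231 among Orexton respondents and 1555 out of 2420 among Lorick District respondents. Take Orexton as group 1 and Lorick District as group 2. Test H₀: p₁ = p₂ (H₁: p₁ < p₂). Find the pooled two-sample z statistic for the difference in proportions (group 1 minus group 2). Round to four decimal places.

p̂₁ = 748/1231 ≈ 0.6076361, p̂₂ = 1555/2420 ≈ 0.6425620.
Pooled p̂ = (748+1555)/(1231+2420) = 2303/3651 = 0.6307861.
SE = √(p̂(1−p̂)(1/n₁+1/n₂)) = √(0.6307861·0.3692139·0.00122557) = √(0.000285429) = 0.0168947.
z = (0.6076361 − 0.6425620)/0.0168947 = -0.0349259/0.0168947 = -2.0673.

z = -2.0673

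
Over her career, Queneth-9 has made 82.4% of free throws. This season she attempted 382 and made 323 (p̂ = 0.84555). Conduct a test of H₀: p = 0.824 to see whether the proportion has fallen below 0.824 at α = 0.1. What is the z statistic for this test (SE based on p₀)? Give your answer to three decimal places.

z = 1.106

p̂ = 323/382 ≈ 0.84555.
Standard error under H₀: √(0.824×0.176/382) = 0.01948.
z = (0.84555 − 0.824)/0.01948 = 0.02155/0.01948 = 1.106.
p-value = P(Z < 1.106) ≈ 0.8656. With α = 0.1, fail to reject H₀.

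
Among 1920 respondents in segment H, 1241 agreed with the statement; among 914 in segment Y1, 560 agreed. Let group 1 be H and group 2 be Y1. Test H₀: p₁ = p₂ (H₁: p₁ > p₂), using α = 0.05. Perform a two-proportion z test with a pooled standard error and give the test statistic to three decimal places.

z = 1.740

p̂₁ = 1241/1920 = 0.64635, p̂₂ = 560/914 = 0.61269.
Pooled p̂ = (1241+560)/(1920+914) = 1801/2834 = 0.63550.
SE = √(p̂(1−p̂)(1/n₁+1/n₂)) = √(0.63550·0.36450·0.00161493) = √(0.000374082) = 0.01934.
z = (0.64635 − 0.61269)/0.01934 = 0.03366/0.01934 = 1.740.
p-value = P(Z > 1.740) ≈ 0.0409; since p < α = 0.05, reject H₀.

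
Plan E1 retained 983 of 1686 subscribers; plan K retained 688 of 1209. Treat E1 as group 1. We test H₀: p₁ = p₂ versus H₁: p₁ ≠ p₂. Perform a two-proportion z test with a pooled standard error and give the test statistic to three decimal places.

z = 0.750

p̂₁ = 983/1686 = 0.58304, p̂₂ = 688/1209 = 0.56907.
Pooled p̂ = (983+688)/(1686+1209) = 1671/2895 = 0.57720.
SE = √(0.24404 × 0.00142025) = 0.01862.
z = (0.58304 − 0.56907)/0.01862 = 0.01397/0.01862 = 0.750.
Two-sided p-value ≈ 2·Φ(−0.750) = 0.4530.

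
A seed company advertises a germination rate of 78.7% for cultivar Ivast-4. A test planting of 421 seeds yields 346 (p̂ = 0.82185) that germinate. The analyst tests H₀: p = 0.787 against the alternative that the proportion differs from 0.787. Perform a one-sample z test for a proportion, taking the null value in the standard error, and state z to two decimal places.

p̂ = 346/421 ≈ 0.82185.
SE = √(p₀(1−p₀)/n) = √(0.16763/421) = 0.01995.
z = (0.82185 − 0.787)/0.01995 = 0.03485/0.01995 = 1.75.
Two-sided p-value ≈ 2·Φ(−1.747) = 0.0807.

z = 1.75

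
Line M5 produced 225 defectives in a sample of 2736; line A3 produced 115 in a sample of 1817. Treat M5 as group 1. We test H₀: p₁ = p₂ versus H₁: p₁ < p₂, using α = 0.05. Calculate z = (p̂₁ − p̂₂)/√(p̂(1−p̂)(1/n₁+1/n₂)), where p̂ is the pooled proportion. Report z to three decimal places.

z = 2.382

p̂₁ = 225/2736 ≈ 0.082237, p̂₂ = 115/1817 ≈ 0.063291.
Pooled p̂ = (225+115)/(2736+1817) = 340/4553 = 0.074676.
SE = √(0.0690995 × 0.000915855) = 0.007955.
z = (0.082237 − 0.063291)/0.007955 = 0.018946/0.007955 = 2.382.
p-value = P(Z < 2.382) ≈ 0.9914; since p > α = 0.05, fail to reject H₀.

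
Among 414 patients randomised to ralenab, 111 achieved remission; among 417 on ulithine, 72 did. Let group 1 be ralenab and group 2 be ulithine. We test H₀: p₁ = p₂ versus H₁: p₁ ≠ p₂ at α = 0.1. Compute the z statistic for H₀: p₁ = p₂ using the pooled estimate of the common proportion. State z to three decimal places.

z = 3.320

p̂₁ = 111/414 ≈ 0.26812, p̂₂ = 72/417 ≈ 0.17266.
Pooled p̂ = (111+72)/(414+417) = 183/831 = 0.22022.
SE = √(0.171721 × 0.00481354) = 0.02875.
z = (0.26812 − 0.17266)/0.02875 = 0.09546/0.02875 = 3.320.
Two-sided p-value ≈ 2·Φ(−3.320) = 0.0009; since p < α = 0.1, reject H₀.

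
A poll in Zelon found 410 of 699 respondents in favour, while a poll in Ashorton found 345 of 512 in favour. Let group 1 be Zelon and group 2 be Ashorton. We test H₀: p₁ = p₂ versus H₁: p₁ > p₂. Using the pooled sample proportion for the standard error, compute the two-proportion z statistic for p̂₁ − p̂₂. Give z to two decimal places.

z = -3.10

p̂₁ = 410/699 = 0.58655, p̂₂ = 345/512 = 0.67383.
Pooled p̂ = (410+345)/(699+512) = 755/1211 = 0.62345.
SE = √(p̂(1−p̂)(1/n₁+1/n₂)) = √(0.62345·0.37655·0.00338374) = √(0.000794366) = 0.02818.
z = (0.58655 − 0.67383)/0.02818 = -0.08728/0.02818 = -3.10.
p-value = P(Z > -3.097) ≈ 0.9990.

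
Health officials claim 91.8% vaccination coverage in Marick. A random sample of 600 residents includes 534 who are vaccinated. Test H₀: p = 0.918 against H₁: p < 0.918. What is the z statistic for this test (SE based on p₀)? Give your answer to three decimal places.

z = -2.500

p̂ = 534/600 ≈ 0.89000.
Under H₀, SE = √(0.918·0.082/600) = √(0.00012546) = 0.01120.
z = (0.89000 − 0.918)/0.01120 = -0.02800/0.01120 = -2.500.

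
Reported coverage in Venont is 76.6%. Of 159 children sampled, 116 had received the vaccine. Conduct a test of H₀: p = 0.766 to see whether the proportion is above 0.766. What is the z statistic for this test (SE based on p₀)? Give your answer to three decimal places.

p̂ = 116/159 = 0.72956.
SE = √(p₀(1−p₀)/n) = √(0.17924/159) = 0.03358.
z = (0.72956 − 0.766)/0.03358 = -0.03644/0.03358 = -1.085.

z = -1.085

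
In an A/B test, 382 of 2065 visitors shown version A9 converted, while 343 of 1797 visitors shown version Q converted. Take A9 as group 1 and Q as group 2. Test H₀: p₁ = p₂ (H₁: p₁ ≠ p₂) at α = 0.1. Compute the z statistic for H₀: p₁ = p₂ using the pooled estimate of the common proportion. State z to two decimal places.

z = -0.47

p̂₁ = 382/2065 = 0.1850, p̂₂ = 343/1797 = 0.1909.
Pooled p̂ = (382+343)/(2065+1797) = 725/3862 = 0.1877.
SE = √(0.152485 × 0.00104074) = 0.0126.
z = (0.1850 − 0.1909)/0.0126 = -0.0059/0.0126 = -0.47.
Two-sided p-value ≈ 2·Φ(−0.467) = 0.6403; since p > α = 0.1, fail to reject H₀.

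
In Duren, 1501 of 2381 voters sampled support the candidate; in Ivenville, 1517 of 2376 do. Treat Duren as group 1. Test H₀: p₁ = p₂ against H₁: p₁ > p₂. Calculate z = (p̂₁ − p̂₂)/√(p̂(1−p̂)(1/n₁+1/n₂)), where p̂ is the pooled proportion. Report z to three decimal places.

p̂₁ = 1501/2381 ≈ 0.63041, p̂₂ = 1517/2376 ≈ 0.63847.
Pooled p̂ = (1501+1517)/(2381+2376) = 3018/4757 = 0.63443.
SE = √(p̂(1−p̂)(1/n₁+1/n₂)) = √(0.63443·0.36557·0.000840867) = √(0.00019502) = 0.01396.
z = (0.63041 − 0.63847)/0.01396 = -0.00806/0.01396 = -0.577.

z = -0.577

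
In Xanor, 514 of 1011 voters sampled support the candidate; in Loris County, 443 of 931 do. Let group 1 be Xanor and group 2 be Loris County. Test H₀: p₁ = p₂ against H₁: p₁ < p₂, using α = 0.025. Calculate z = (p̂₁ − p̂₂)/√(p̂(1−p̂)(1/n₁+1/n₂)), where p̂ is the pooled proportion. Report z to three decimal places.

p̂₁ = 514/1011 ≈ 0.508408, p̂₂ = 443/931 ≈ 0.475832.
Pooled p̂ = (514+443)/(1011+931) = 957/1942 = 0.492791.
SE = √(p̂(1−p̂)(1/n₁+1/n₂)) = √(0.492791·0.507209·0.00206323) = √(0.000515701) = 0.022709.
z = (0.508408 − 0.475832)/0.022709 = 0.032576/0.022709 = 1.434.
p-value = P(Z < 1.434) ≈ 0.9243; since p > α = 0.025, fail to reject H₀.

z = 1.434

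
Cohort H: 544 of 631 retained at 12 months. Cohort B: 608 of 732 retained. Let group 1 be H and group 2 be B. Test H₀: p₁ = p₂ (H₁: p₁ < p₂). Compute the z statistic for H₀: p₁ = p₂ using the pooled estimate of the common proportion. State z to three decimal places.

p̂₁ = 544/631 ≈ 0.86212, p̂₂ = 608/732 ≈ 0.83060.
Pooled p̂ = (544+608)/(631+732) = 1152/1363 = 0.84519.
SE = √(p̂(1−p̂)(1/n₁+1/n₂)) = √(0.84519·0.15481·0.00295091) = √(0.000386099) = 0.01965.
z = (0.86212 − 0.83060)/0.01965 = 0.03152/0.01965 = 1.604.

z = 1.604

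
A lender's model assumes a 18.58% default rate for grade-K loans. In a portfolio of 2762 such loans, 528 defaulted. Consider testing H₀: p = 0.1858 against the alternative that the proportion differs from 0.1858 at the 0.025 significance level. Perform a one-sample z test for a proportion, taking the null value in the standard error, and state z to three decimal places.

z = 0.725

p̂ = 528/2762 ≈ 0.191166.
Standard error under H₀: √(0.1858×0.8142/2762) = 0.007401.
z = (0.191166 − 0.1858)/0.007401 = 0.005366/0.007401 = 0.725.
p-value = 2·P(Z > 0.725) ≈ 0.4684; since p > α = 0.025, fail to reject H₀.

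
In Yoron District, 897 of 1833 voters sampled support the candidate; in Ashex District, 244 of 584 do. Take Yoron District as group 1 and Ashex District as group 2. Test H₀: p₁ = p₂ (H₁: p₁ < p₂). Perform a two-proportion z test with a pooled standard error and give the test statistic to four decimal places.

z = 3.0164

p̂₁ = 897/1833 ≈ 0.489362, p̂₂ = 244/584 ≈ 0.417808.
Pooled p̂ = (897+244)/(1833+584) = 1141/2417 = 0.472073.
SE = √(p̂(1−p̂)(1/n₁+1/n₂)) = √(0.472073·0.527927·0.00225788) = √(0.00056271) = 0.023722.
z = (0.489362 − 0.417808)/0.023722 = 0.071554/0.023722 = 3.0164.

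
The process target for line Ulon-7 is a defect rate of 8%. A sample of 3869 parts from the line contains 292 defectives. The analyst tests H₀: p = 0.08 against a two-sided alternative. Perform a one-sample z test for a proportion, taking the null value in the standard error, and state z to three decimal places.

p̂ = 292/3869 ≈ 0.075472.
SE = √(p₀(1−p₀)/n) = √(0.0736/3869) = 0.004362.
z = (0.075472 − 0.08)/0.004362 = -0.004528/0.004362 = -1.038.
p-value = 2·P(Z > 1.038) ≈ 0.2992.

z = -1.038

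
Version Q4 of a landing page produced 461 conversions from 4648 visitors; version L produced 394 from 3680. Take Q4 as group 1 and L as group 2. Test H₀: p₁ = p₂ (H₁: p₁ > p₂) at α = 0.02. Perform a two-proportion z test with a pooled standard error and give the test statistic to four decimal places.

p̂₁ = 461/4648 ≈ 0.0991824, p̂₂ = 394/3680 ≈ 0.1070652.
Pooled p̂ = (461+394)/(4648+3680) = 855/8328 = 0.1026657.
SE = √(0.0921255 × 0.000486885) = 0.0066974.
z = (0.0991824 − 0.1070652)/0.0066974 = -0.0078828/0.0066974 = -1.1770.
p-value = P(Z > -1.177) ≈ 0.8804, so at α = 0.02 we fail to reject H₀.

z = -1.1770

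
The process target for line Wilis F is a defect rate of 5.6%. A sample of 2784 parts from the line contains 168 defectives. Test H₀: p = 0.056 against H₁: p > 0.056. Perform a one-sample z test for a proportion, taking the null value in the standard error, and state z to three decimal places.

p̂ = 168/2784 ≈ 0.060345.
Standard error under H₀: √(0.056×0.944/2784) = 0.004358.
z = (0.060345 − 0.056)/0.004358 = 0.004345/0.004358 = 0.997.

z = 0.997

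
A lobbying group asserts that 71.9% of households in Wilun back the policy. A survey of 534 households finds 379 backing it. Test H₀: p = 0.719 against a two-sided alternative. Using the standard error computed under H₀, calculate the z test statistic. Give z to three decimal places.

z = -0.476

p̂ = 379/534 = 0.70974.
Standard error under H₀: √(0.719×0.281/534) = 0.01945.
z = (0.70974 − 0.719)/0.01945 = -0.00926/0.01945 = -0.476.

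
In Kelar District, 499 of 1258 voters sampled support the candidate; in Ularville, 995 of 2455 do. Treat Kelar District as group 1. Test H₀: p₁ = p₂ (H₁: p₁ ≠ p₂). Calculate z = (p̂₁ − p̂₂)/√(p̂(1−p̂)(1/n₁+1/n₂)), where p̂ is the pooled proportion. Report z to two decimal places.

p̂₁ = 499/1258 = 0.3967, p̂₂ = 995/2455 = 0.4053.
Pooled p̂ = (499+995)/(1258+2455) = 1494/3713 = 0.4024.
SE = √(0.240468 × 0.00120224) = 0.0170.
z = (0.3967 − 0.4053)/0.0170 = -0.0086/0.0170 = -0.51.
Two-sided p-value ≈ 2·Φ(−0.508) = 0.6116.

z = -0.51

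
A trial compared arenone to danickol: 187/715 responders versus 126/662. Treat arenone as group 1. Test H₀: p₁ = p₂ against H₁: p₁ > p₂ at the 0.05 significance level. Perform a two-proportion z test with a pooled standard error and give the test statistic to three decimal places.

p̂₁ = 187/715 = 0.261538, p̂₂ = 126/662 = 0.190332.
Pooled p̂ = (187+126)/(715+662) = 313/1377 = 0.227306.
SE = √(p̂(1−p̂)(1/n₁+1/n₂)) = √(0.227306·0.772694·0.00290918) = √(0.000510961) = 0.022604.
z = (0.261538 − 0.190332)/0.022604 = 0.071206/0.022604 = 3.150.
p-value = P(Z > 3.150) ≈ 0.0008. With α = 0.05, reject H₀.

z = 3.150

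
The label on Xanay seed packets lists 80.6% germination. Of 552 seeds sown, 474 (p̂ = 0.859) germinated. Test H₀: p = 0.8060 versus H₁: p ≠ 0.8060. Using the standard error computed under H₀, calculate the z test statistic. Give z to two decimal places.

p̂ = 474/552 ≈ 0.85870.
Standard error under H₀: √(0.806×0.194/552) = 0.01683.
z = (0.85870 − 0.806)/0.01683 = 0.05270/0.01683 = 3.13.

z = 3.13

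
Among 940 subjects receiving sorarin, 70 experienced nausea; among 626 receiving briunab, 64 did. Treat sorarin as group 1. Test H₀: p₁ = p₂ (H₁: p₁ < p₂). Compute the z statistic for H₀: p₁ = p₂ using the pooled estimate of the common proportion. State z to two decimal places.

z = -1.92

p̂₁ = 70/940 ≈ 0.0745, p̂₂ = 64/626 ≈ 0.1022.
Pooled p̂ = (70+64)/(940+626) = 134/1566 = 0.0856.
SE = √(0.0782464 × 0.00266127) = 0.0144.
z = (0.0745 − 0.1022)/0.0144 = -0.0277/0.0144 = -1.92.
p-value = P(Z < -1.924) ≈ 0.0272.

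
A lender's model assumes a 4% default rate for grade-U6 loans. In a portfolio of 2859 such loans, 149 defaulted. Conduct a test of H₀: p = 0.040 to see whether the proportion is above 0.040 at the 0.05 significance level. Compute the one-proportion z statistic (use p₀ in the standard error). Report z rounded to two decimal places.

z = 3.31

p̂ = 149/2859 ≈ 0.05212.
Standard error under H₀: √(0.04×0.96/2859) = 0.00366.
z = (0.05212 − 0.04)/0.00366 = 0.01212/0.00366 = 3.31.
p-value = P(Z > 3.306) ≈ 0.0005. With α = 0.05, reject H₀.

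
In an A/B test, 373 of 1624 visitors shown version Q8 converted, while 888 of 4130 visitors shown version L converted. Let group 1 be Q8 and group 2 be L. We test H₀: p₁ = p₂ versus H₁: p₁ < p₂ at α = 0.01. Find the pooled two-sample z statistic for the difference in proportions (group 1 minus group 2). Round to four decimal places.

p̂₁ = 373/1624 ≈ 0.229680, p̂₂ = 888/4130 ≈ 0.215012.
Pooled p̂ = (373+888)/(1624+4130) = 1261/5754 = 0.219152.
SE = √(0.171124 × 0.000857894) = 0.012116.
z = (0.229680 − 0.215012)/0.012116 = 0.014668/0.012116 = 1.2106.
p-value = P(Z < 1.211) ≈ 0.8870; since p > α = 0.01, fail to reject H₀.

z = 1.2106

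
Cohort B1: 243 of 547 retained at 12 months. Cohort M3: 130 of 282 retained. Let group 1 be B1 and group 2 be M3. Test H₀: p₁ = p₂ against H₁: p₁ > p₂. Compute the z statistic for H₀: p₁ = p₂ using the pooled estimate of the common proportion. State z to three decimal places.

z = -0.459

p̂₁ = 243/547 ≈ 0.44424, p̂₂ = 130/282 ≈ 0.46099.
Pooled p̂ = (243+130)/(547+282) = 373/829 = 0.44994.
SE = √(p̂(1−p̂)(1/n₁+1/n₂)) = √(0.44994·0.55006·0.00537425) = √(0.0013301) = 0.03647.
z = (0.44424 − 0.46099)/0.03647 = -0.01675/0.03647 = -0.459.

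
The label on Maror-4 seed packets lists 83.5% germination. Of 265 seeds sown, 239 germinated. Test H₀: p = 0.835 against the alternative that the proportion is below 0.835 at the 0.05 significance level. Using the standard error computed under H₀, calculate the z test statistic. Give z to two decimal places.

z = 2.93

p̂ = 239/265 = 0.9019.
Standard error under H₀: √(0.835×0.165/265) = 0.0228.
z = (0.9019 − 0.835)/0.0228 = 0.0669/0.0228 = 2.93.
p-value = P(Z < 2.933) ≈ 0.9983; since p > α = 0.05, fail to reject H₀.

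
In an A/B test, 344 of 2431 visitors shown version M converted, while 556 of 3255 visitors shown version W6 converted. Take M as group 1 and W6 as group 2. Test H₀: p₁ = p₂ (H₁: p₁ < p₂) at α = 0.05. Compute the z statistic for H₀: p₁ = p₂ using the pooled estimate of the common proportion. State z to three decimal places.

z = -2.995

p̂₁ = 344/2431 ≈ 0.1415056, p̂₂ = 556/3255 ≈ 0.1708141.
Pooled p̂ = (344+556)/(2431+3255) = 900/5686 = 0.1582835.
SE = √(p̂(1−p̂)(1/n₁+1/n₂)) = √(0.1582835·0.8417165·0.000718573) = √(9.57354e-05) = 0.0097844.
z = (0.1415056 − 0.1708141)/0.0097844 = -0.0293085/0.0097844 = -2.995.
p-value = P(Z < -2.995) ≈ 0.0014; since p < α = 0.05, reject H₀.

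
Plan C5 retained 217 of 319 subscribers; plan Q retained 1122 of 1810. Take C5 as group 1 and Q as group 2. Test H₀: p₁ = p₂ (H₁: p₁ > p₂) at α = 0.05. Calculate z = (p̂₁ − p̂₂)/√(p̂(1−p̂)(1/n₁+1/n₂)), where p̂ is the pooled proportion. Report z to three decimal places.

p̂₁ = 217/319 = 0.68025, p̂₂ = 1122/1810 = 0.61989.
Pooled p̂ = (217+1122)/(319+1810) = 1339/2129 = 0.62893.
SE = √(p̂(1−p̂)(1/n₁+1/n₂)) = √(0.62893·0.37107·0.00368728) = √(0.000860524) = 0.02933.
z = (0.68025 − 0.61989)/0.02933 = 0.06036/0.02933 = 2.058.
p-value = P(Z > 2.058) ≈ 0.0198; since p < α = 0.05, reject H₀.

z = 2.058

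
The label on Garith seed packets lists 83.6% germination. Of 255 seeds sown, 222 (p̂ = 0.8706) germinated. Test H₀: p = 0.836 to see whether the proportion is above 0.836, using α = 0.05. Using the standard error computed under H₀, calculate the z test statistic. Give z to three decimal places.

z = 1.492

p̂ = 222/255 ≈ 0.87059.
Standard error under H₀: √(0.836×0.164/255) = 0.02319.
z = (0.87059 − 0.836)/0.02319 = 0.03459/0.02319 = 1.492.
p-value = P(Z > 1.492) ≈ 0.0679; since p > α = 0.05, fail to reject H₀.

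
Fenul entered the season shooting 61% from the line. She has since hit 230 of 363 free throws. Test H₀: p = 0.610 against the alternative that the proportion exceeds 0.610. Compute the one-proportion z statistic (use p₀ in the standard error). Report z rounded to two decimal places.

p̂ = 230/363 = 0.6336.
Under H₀, SE = √(0.61·0.39/363) = √(0.000655372) = 0.0256.
z = (0.6336 − 0.61)/0.0256 = 0.0236/0.0256 = 0.92.
p-value = P(Z > 0.922) ≈ 0.1782.

z = 0.92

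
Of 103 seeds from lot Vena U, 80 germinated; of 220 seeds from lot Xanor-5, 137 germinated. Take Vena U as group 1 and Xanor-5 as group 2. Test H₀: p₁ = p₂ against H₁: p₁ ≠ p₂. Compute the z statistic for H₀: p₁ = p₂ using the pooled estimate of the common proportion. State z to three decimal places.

p̂₁ = 80/103 = 0.77670, p̂₂ = 137/220 = 0.62273.
Pooled p̂ = (80+137)/(103+220) = 217/323 = 0.67183.
SE = √(0.220476 × 0.0142542) = 0.05606.
z = (0.77670 − 0.62273)/0.05606 = 0.15397/0.05606 = 2.747.

z = 2.747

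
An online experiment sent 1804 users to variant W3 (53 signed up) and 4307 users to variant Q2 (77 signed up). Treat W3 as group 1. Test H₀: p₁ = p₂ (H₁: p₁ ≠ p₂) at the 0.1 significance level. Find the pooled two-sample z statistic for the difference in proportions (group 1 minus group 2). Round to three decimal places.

z = 2.842

p̂₁ = 53/1804 = 0.029379, p̂₂ = 77/4307 = 0.017878.
Pooled p̂ = (53+77)/(1804+4307) = 130/6111 = 0.021273.
SE = √(0.0208206 × 0.000786504) = 0.004047.
z = (0.029379 − 0.017878)/0.004047 = 0.011501/0.004047 = 2.842.
Two-sided p-value ≈ 2·Φ(−2.842) = 0.0045; since p < α = 0.1, reject H₀.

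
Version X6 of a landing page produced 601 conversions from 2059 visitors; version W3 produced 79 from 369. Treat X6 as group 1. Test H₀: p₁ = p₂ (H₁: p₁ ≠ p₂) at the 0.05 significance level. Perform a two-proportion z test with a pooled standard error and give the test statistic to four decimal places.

z = 3.0648

p̂₁ = 601/2059 = 0.291889, p̂₂ = 79/369 = 0.214092.
Pooled p̂ = (601+79)/(2059+369) = 680/2428 = 0.280066.
SE = √(0.201629 × 0.0031957) = 0.025384.
z = (0.291889 − 0.214092)/0.025384 = 0.077797/0.025384 = 3.0648.
p-value = 2·P(Z > 3.065) ≈ 0.0022; since p < α = 0.05, reject H₀.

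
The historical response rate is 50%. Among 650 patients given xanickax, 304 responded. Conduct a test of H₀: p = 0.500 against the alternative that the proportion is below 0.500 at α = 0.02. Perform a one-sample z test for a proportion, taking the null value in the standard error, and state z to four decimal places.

z = -1.6474

p̂ = 304/650 = 0.467692.
SE = √(p₀(1−p₀)/n) = √(0.25/650) = 0.019612.
z = (0.467692 − 0.5)/0.019612 = -0.032308/0.019612 = -1.6474.
p-value = P(Z < -1.647) ≈ 0.0497. With α = 0.02, fail to reject H₀.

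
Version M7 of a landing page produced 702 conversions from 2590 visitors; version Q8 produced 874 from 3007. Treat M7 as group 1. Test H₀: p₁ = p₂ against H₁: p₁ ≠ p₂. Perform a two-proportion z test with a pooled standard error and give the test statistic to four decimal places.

z = -1.6266

p̂₁ = 702/2590 ≈ 0.2710425, p̂₂ = 874/3007 ≈ 0.2906551.
Pooled p̂ = (702+874)/(2590+3007) = 1576/5597 = 0.2815794.
SE = √(0.202292 × 0.000718658) = 0.0120573.
z = (0.2710425 − 0.2906551)/0.0120573 = -0.0196126/0.0120573 = -1.6266.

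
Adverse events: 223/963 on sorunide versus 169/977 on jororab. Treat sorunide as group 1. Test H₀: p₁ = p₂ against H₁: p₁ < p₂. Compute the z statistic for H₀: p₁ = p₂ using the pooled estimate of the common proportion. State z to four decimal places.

z = 3.2133

p̂₁ = 223/963 ≈ 0.231568, p̂₂ = 169/977 ≈ 0.172979.
Pooled p̂ = (223+169)/(963+977) = 392/1940 = 0.202062.
SE = √(p̂(1−p̂)(1/n₁+1/n₂)) = √(0.202062·0.797938·0.00206196) = √(0.000332456) = 0.018233.
z = (0.231568 − 0.172979)/0.018233 = 0.058589/0.018233 = 3.2133.
p-value = P(Z < 3.213) ≈ 0.9993.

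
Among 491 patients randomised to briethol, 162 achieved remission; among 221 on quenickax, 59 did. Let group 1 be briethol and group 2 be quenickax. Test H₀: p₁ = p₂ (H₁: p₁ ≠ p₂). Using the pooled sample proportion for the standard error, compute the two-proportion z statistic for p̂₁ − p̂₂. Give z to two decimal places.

z = 1.68

p̂₁ = 162/491 = 0.3299, p̂₂ = 59/221 = 0.2670.
Pooled p̂ = (162+59)/(491+221) = 221/712 = 0.3104.
SE = √(p̂(1−p̂)(1/n₁+1/n₂)) = √(0.3104·0.6896·0.00656155) = √(0.00140449) = 0.0375.
z = (0.3299 − 0.2670)/0.0375 = 0.0629/0.0375 = 1.68.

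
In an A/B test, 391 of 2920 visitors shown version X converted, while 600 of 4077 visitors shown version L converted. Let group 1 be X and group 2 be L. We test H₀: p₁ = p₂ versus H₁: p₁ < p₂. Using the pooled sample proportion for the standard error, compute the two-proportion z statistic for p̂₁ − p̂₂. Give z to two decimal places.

p̂₁ = 391/2920 = 0.13390, p̂₂ = 600/4077 = 0.14717.
Pooled p̂ = (391+600)/(2920+4077) = 991/6997 = 0.14163.
SE = √(0.121572 × 0.000587744) = 0.00845.
z = (0.13390 − 0.14717)/0.00845 = -0.01327/0.00845 = -1.57.
p-value = P(Z < -1.569) ≈ 0.0583.

z = -1.57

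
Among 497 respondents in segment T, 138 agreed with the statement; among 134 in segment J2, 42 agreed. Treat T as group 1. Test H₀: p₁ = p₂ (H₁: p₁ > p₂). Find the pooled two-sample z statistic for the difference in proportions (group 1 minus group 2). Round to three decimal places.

z = -0.814

p̂₁ = 138/497 = 0.27767, p̂₂ = 42/134 = 0.31343.
Pooled p̂ = (138+42)/(497+134) = 180/631 = 0.28526.
SE = √(0.203887 × 0.00947476) = 0.04395.
z = (0.27767 − 0.31343)/0.04395 = -0.03576/0.04395 = -0.814.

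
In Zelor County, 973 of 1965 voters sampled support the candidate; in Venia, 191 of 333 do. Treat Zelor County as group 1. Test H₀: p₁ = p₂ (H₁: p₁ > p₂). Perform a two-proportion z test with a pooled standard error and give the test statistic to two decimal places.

z = -2.65

p̂₁ = 973/1965 = 0.4952, p̂₂ = 191/333 = 0.5736.
Pooled p̂ = (973+191)/(1965+333) = 1164/2298 = 0.5065.
SE = √(0.249957 × 0.00351191) = 0.0296.
z = (0.4952 − 0.5736)/0.0296 = -0.0784/0.0296 = -2.65.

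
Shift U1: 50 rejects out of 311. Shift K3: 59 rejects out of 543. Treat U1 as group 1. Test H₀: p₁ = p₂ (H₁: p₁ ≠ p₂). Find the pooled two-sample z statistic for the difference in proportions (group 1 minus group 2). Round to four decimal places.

z = 2.1963

p̂₁ = 50/311 ≈ 0.160772, p̂₂ = 59/543 ≈ 0.108656.
Pooled p̂ = (50+59)/(311+543) = 109/854 = 0.127635.
SE = √(p̂(1−p̂)(1/n₁+1/n₂)) = √(0.127635·0.872365·0.00505705) = √(0.000563073) = 0.023729.
z = (0.160772 − 0.108656)/0.023729 = 0.052116/0.023729 = 2.1963.
Two-sided p-value ≈ 2·Φ(−2.196) = 0.0281.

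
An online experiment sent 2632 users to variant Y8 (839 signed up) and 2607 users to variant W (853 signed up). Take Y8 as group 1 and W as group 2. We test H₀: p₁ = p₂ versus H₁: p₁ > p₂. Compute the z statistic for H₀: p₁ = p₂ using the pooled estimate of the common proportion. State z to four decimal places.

z = -0.6522

p̂₁ = 839/2632 = 0.318769, p̂₂ = 853/2607 = 0.327196.
Pooled p̂ = (839+853)/(2632+2607) = 1692/5239 = 0.322962.
SE = √(p̂(1−p̂)(1/n₁+1/n₂)) = √(0.322962·0.677038·0.000763522) = √(0.00016695) = 0.012921.
z = (0.318769 − 0.327196)/0.012921 = -0.008427/0.012921 = -0.6522.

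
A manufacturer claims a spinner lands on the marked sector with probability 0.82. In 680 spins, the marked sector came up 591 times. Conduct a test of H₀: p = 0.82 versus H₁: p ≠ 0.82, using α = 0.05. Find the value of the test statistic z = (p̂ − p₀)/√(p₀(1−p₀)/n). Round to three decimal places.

p̂ = 591/680 = 0.869118.
Standard error under H₀: √(0.82×0.18/680) = 0.014733.
z = (0.869118 − 0.82)/0.014733 = 0.049118/0.014733 = 3.334.
Two-sided p-value ≈ 2·Φ(−3.334) = 0.0009; since p < α = 0.05, reject H₀.

z = 3.334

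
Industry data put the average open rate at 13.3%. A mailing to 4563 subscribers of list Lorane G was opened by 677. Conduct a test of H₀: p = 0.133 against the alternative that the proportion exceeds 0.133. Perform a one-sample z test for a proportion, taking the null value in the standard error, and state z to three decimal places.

z = 3.057

p̂ = 677/4563 ≈ 0.148367.
Under H₀, SE = √(0.133·0.867/4563) = √(2.52709e-05) = 0.005027.
z = (0.148367 − 0.133)/0.005027 = 0.015367/0.005027 = 3.057.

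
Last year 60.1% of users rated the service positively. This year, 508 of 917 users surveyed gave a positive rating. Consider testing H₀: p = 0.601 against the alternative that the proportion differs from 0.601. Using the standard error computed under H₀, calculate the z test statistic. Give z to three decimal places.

z = -2.908

p̂ = 508/917 ≈ 0.55398.
Under H₀, SE = √(0.601·0.399/917) = √(0.000261504) = 0.01617.
z = (0.55398 − 0.601)/0.01617 = -0.04702/0.01617 = -2.908.
p-value = 2·P(Z > 2.908) ≈ 0.0036.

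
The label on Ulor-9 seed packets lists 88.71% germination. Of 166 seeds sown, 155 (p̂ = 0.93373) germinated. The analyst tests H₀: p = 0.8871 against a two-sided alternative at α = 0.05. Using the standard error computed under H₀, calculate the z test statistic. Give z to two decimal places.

p̂ = 155/166 ≈ 0.93373.
SE = √(p₀(1−p₀)/n) = √(0.10015/166) = 0.02456.
z = (0.93373 − 0.8871)/0.02456 = 0.04663/0.02456 = 1.90.
p-value = 2·P(Z > 1.899) ≈ 0.0576, so at α = 0.05 we fail to reject H₀.

z = 1.90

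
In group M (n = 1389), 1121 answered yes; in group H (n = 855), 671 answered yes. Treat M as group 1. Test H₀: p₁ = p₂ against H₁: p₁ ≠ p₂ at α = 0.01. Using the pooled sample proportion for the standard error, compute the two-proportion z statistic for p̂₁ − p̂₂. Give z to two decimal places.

z = 1.28

p̂₁ = 1121/1389 ≈ 0.8071, p̂₂ = 671/855 ≈ 0.7848.
Pooled p̂ = (1121+671)/(1389+855) = 1792/2244 = 0.7986.
SE = √(p̂(1−p̂)(1/n₁+1/n₂)) = √(0.7986·0.2014·0.00188953) = √(0.000303938) = 0.0174.
z = (0.8071 − 0.7848)/0.0174 = 0.0223/0.0174 = 1.28.
p-value = 2·P(Z > 1.277) ≈ 0.2017, so at α = 0.01 we fail to reject H₀.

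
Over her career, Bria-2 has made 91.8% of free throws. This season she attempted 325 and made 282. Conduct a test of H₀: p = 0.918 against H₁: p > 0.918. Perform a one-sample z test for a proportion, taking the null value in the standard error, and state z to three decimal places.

p̂ = 282/325 = 0.86769.
Standard error under H₀: √(0.918×0.082/325) = 0.01522.
z = (0.86769 − 0.918)/0.01522 = -0.05031/0.01522 = -3.306.
p-value = P(Z > -3.306) ≈ 0.9995.

z = -3.306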